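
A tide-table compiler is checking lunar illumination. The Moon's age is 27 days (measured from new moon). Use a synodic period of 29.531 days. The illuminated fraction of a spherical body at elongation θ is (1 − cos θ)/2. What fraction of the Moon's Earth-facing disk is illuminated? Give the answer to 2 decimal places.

0.07

Phase angle: θ = 360°·(27 d)/(29.531 d) = 329.1°.
Illuminated fraction = (1 − cos 329.1°)/2 = (1 − 0.858)/2 ≈ 0.071.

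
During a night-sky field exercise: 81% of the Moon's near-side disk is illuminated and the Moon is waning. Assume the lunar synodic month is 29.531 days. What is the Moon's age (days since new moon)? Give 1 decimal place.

cos θ = 1 − 2f = -0.620, giving a principal value of 128.3°.
A waning Moon lies in 180°–360°, so θ = 360° − 128.3° = 231.7°.
At 360°/29.531 d per day, 231.7° corresponds to 19.01 days.

19.0 days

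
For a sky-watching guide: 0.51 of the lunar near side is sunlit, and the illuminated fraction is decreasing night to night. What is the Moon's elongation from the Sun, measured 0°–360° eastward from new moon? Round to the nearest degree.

269°

Invert f = (1 − cos θ)/2 to get cos θ = 1 − 2(0.51) = -0.020, hence θ₀ = arccos -0.020 = 91.1°.
Since the Moon is past full (waning), take the reflex angle: θ = 360° − 91.1° = 268.9°.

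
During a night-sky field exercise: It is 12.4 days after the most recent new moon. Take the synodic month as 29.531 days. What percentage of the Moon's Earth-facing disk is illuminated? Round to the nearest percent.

94%

The Moon has covered 12.4/29.531 of its cycle, so θ ≈ 360° × 12.4/29.531 = 151.2°.
cos 151.2° = (-0.876), so f = (1 − (-0.876))/2 = 0.938, so 94%.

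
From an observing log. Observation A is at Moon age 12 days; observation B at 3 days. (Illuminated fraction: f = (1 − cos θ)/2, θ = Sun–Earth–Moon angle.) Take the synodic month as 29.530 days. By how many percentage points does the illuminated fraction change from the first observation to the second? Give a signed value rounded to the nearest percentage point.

-82 percentage points

First observation: θ = 360°·12/29.530 = 146.3°, so f = 0.916.
Second observation: θ = 36.6°, f = 0.098.
Δf = 0.098 − 0.916 = -0.817, i.e. -82 pp.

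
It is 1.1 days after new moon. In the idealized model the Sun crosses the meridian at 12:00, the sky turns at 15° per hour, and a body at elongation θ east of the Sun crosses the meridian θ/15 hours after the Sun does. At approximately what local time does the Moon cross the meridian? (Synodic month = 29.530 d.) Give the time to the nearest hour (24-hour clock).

13:00

Phase angle: θ = 360°·(1.1 d)/(29.530 d) = 13.4°.
Delay after the Sun = 13.4° / (15°/h) ≈ 0.89 h.
12:00 + 0.89 h ≈ 12:54 → 13:00 to the nearest hour.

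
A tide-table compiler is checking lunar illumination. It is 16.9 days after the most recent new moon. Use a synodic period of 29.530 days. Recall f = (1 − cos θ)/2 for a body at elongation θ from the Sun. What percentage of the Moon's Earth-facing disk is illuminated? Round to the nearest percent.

The Moon has covered 16.9/29.530 of its cycle, so θ ≈ 360° × 16.9/29.530 = 206.0°.
cos 206.0° = (-0.899), so f = (1 − (-0.899))/2 = 0.949, so 95%.

95%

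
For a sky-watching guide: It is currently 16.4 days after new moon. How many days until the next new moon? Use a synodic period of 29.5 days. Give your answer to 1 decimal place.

One full lunation from the last new moon is 29.5 d; remaining = 29.5 − 16.4 = 13.100 d.

13.1 days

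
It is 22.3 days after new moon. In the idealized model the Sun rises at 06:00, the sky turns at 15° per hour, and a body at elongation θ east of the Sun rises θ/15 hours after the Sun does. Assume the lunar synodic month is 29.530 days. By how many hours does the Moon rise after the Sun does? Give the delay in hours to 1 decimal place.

Elongation θ = 360° × 22.3/29.530 ≈ 271.9°.
At 15° of sky rotation per hour, 271.9° corresponds to a 18.12 h lag.
So the Moon rises 18.12 h after the Sun.

18.1 h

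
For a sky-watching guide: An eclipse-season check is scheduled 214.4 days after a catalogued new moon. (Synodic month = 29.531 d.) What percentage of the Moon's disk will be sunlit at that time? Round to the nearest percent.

Reduce mod P: 214.4 − 7×29.531 = 7.68 d into the current lunation.
Phase angle: θ = 360°·(7.68 d)/(29.531 d) = 93.7°.
cos 93.7° = (-0.064), so f = (1 − (-0.064))/2 = 0.532, so 53%.

53%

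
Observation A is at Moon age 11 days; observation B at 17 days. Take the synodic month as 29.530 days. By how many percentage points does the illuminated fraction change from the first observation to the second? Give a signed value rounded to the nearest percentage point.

+10 percentage points

First observation: θ = 360°·11/29.530 = 134.1°, so f = 0.848.
Second observation: θ = 207.2°, f = 0.945.
Δf = 0.945 − 0.848 = +0.097, i.e. +10 pp.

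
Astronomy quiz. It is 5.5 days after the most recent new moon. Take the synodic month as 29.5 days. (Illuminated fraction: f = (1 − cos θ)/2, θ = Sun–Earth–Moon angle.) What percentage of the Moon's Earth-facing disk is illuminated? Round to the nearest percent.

Elongation θ = 360° × 5.5/29.5 ≈ 67.1°.
cos 67.1° = 0.389, so f = (1 − 0.389)/2 = 0.306, so 31%.

31%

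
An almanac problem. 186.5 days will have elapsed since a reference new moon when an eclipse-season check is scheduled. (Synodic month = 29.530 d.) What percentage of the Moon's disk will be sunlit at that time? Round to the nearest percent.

70%

186.5/29.530 = 6.316 lunations, so 6 complete cycles and 9.32 d into the next.
Phase angle: θ = 360°·(9.32 d)/(29.530 d) = 113.6°.
Illuminated fraction = (1 − cos 113.6°)/2 = (1 − (-0.401))/2 ≈ 0.700, so 70%.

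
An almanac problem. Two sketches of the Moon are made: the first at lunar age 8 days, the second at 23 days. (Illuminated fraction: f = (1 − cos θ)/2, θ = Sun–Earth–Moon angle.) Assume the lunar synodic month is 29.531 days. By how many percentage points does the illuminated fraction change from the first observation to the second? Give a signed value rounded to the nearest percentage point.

-16 percentage points

θ₁ = 360° × 8/29.531 = 97.5°, f₁ = (1 − cos θ₁)/2 = 0.565.
θ₂ = 360° × 23/29.531 = 280.4°, f₂ = (1 − cos θ₂)/2 = 0.410.
Change = f₂ − f₁ = -0.156 → -16 percentage points.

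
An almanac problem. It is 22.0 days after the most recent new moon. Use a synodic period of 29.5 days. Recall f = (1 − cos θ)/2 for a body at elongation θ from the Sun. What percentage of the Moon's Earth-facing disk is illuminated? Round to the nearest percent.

The Moon has covered 22.0/29.5 of its cycle, so θ ≈ 360° × 22.0/29.5 = 268.5°.
Illuminated fraction = (1 − cos 268.5°)/2 = (1 − (-0.027))/2 ≈ 0.513, so 51%.

51%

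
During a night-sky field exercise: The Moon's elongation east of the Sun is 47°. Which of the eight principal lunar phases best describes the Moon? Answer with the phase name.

The waxing crescent sector spans roughly 22°–68°; 47° falls inside it.

waxing crescent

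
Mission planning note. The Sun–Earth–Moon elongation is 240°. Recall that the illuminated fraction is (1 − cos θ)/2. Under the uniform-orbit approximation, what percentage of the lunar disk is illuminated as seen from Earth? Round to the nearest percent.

75%

f = (1 − cos 240°)/2 = (1 − (-0.500))/2 ≈ 0.750, i.e. 75%.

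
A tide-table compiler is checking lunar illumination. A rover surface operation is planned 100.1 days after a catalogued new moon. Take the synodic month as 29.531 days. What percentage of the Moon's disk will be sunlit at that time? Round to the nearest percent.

Reduce mod P: 100.1 − 3×29.531 = 11.51 d into the current lunation.
The Moon has covered 11.51/29.531 of its cycle, so θ ≈ 360° × 11.51/29.531 = 140.3°.
With cos θ = (-0.769), the lit fraction is (1 − (-0.769))/2 ≈ 0.885, so 88%.

88%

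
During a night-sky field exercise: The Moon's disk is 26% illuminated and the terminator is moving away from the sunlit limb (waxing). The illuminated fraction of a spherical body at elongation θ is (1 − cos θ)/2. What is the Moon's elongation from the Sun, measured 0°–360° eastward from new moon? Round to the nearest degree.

From f = (1 − cos θ)/2: cos θ = 1 − 2×0.26 = 0.480; arccos → 61.3°.
Waxing ⇒ before full, so θ = 61.3°.

61°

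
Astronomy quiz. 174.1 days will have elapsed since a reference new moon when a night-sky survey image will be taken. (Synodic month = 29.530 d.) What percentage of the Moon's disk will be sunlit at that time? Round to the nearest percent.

174.1 d spans 5 complete synodic months (5 × 29.530 = 147.65 d) plus 26.45 d.
Phase angle: θ = 360°·(26.45 d)/(29.530 d) = 322.5°.
Illuminated fraction = (1 − cos 322.5°)/2 = (1 − 0.793)/2 ≈ 0.104, so 10%.

10%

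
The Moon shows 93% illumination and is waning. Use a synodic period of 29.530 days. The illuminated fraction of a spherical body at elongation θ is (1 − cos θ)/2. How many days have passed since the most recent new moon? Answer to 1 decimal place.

From f = (1 − cos θ)/2: cos θ = 1 − 2×0.93 = -0.860; arccos → 149.3°.
Waning ⇒ past full, so θ = 360° − 149.3° = 210.7°.
That fraction of the synodic month is 210.7/360 × 29.530 d ≈ 17.28 d.

17.3 days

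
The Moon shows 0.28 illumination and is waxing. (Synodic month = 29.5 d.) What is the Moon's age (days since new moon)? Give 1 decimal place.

Invert f = (1 − cos θ)/2 to get cos θ = 1 − 2(0.28) = 0.440, hence θ₀ = arccos 0.440 = 63.9°.
Before full moon the principal value applies: θ = 63.9°.
Age = 29.5 × 63.9°/360° ≈ 5.24 days.

5.2 days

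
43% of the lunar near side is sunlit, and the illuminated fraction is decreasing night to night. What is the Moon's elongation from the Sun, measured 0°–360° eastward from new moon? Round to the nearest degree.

cos θ = 1 − 2f = 0.140, giving a principal value of 82.0°.
Since the Moon is past full (waning), take the reflex angle: θ = 360° − 82.0° = 278.0°.

278°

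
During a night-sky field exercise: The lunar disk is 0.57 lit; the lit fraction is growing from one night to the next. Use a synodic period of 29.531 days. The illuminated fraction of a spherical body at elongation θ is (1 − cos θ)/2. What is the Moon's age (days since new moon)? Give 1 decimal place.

From f = (1 − cos θ)/2: cos θ = 1 − 2×0.57 = -0.140; arccos → 98.0°.
The Moon is waxing (0°–180°), so θ = 98.0° directly.
That fraction of the synodic month is 98.0/360 × 29.531 d ≈ 8.04 d.

8.0 days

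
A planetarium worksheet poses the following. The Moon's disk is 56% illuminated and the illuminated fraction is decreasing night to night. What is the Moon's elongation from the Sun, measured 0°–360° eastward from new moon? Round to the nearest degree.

cos θ = 1 − 2f = -0.120, giving a principal value of 96.9°.
A waning Moon lies in 180°–360°, so θ = 360° − 96.9° = 263.1°.

263°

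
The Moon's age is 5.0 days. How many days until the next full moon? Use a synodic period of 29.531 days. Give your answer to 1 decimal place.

9.8 days

Full moon is 0.5 of the way through the cycle: age 0.5 × 29.531 = 14.765 d.
So 9.765 days remain (14.765 − 5.0).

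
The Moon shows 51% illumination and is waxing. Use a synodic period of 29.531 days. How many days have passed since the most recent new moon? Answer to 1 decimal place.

Invert f = (1 − cos θ)/2 to get cos θ = 1 − 2(0.51) = -0.020, hence θ₀ = arccos -0.020 = 91.1°.
Waxing ⇒ before full, so θ = 91.1°.
Age = 29.531 × 91.1°/360° ≈ 7.48 days.

7.5 days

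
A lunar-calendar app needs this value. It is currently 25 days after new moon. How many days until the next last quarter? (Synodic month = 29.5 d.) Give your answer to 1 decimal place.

26.6 days

Last quarter occurs at elongation 270°, i.e. at age 29.5 × 270/360 = 22.125 d.
Already past this cycle's last quarter; the next is at 22.125 + 29.5 = 51.625 d, so 51.625 − 25 = 26.625 days.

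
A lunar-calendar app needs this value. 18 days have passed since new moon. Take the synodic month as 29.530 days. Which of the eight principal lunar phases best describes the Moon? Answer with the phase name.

waning gibbous

At 18/29.530 of the cycle, θ ≈ 219° — the waning gibbous range.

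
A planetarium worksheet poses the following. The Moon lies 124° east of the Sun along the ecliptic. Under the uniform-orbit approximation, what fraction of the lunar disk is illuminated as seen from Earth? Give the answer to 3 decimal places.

Half-versine of 124°: (1 − (-0.559))/2 = 0.780.

0.780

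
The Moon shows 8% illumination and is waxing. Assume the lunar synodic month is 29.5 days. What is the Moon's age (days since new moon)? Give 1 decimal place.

From f = (1 − cos θ)/2: cos θ = 1 − 2×0.08 = 0.840; arccos → 32.9°.
Waxing ⇒ before full, so θ = 32.9°.
That fraction of the synodic month is 32.9/360 × 29.5 d ≈ 2.69 d.

2.7 days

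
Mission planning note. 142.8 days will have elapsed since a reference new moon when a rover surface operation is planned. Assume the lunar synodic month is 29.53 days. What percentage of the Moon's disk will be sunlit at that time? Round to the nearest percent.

142.8/29.53 = 4.836 lunations, so 4 complete cycles and 24.68 d into the next.
Phase angle: θ = 360°·(24.68 d)/(29.53 d) = 300.9°.
cos 300.9° = 0.513, so f = (1 − 0.513)/2 = 0.243, so 24%.

24%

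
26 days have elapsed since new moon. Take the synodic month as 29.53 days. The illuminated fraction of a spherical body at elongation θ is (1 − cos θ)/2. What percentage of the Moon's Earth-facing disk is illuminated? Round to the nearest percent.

The Moon has covered 26/29.53 of its cycle, so θ ≈ 360° × 26/29.53 = 317.0°.
Illuminated fraction = (1 − cos 317.0°)/2 = (1 − 0.731)/2 ≈ 0.135, so 13%.

13%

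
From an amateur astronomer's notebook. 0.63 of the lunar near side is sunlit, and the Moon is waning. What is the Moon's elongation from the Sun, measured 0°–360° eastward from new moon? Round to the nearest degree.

255°

cos θ = 1 − 2f = -0.260, giving a principal value of 105.1°.
A waning Moon lies in 180°–360°, so θ = 360° − 105.1° = 254.9°.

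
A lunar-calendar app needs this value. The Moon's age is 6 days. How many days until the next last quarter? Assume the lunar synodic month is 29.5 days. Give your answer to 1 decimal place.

Last quarter is 0.75 of the way through the cycle: age 0.75 × 29.5 = 22.125 d.
So 16.125 days remain (22.125 − 6).

16.1 days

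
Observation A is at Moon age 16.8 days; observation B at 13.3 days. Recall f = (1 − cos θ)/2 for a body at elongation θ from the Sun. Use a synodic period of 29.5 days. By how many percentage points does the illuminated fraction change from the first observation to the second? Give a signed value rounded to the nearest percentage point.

First observation: θ = 360°·16.8/29.5 = 205.0°, so f = 0.953.
Second observation: θ = 162.3°, f = 0.976.
Δf = 0.976 − 0.953 = +0.023, i.e. +2 pp.

+2 pp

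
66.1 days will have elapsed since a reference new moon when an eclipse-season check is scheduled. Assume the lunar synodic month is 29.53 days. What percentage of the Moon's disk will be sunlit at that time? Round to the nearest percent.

Reduce mod P: 66.1 − 2×29.53 = 7.04 d into the current lunation.
Phase angle: θ = 360°·(7.04 d)/(29.53 d) = 85.8°.
cos 85.8° = 0.073, so f = (1 − 0.073)/2 = 0.464, so 46%.

46%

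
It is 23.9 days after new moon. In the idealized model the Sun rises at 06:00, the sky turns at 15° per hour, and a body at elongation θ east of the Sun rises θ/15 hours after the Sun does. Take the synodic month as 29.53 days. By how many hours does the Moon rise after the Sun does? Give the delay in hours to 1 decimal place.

19.4 h

Elongation θ = 360° × 23.9/29.53 ≈ 291.4°.
At 15° of sky rotation per hour, 291.4° corresponds to a 19.42 h lag.
So the Moon rises 19.42 h after the Sun.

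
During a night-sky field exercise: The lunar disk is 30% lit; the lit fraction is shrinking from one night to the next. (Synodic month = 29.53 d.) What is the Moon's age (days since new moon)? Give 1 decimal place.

Invert f = (1 − cos θ)/2 to get cos θ = 1 − 2(0.30) = 0.400, hence θ₀ = arccos 0.400 = 66.4°.
A waning Moon lies in 180°–360°, so θ = 360° − 66.4° = 293.6°.
That fraction of the synodic month is 293.6/360 × 29.53 d ≈ 24.08 d.

24.1 days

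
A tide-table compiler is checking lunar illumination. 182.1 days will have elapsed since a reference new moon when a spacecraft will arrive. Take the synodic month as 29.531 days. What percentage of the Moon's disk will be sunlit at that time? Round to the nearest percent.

Reduce mod P: 182.1 − 6×29.531 = 4.91 d into the current lunation.
Elongation θ = 360° × 4.91/29.531 ≈ 59.9°.
cos 59.9° = 0.501, so f = (1 − 0.501)/2 = 0.249, so 25%.

25%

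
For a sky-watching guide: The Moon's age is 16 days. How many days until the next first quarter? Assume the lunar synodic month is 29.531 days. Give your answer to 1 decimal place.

20.9 days

First quarter occurs at elongation 90°, i.e. at age 29.531 × 90/360 = 7.383 d.
This lunation's first quarter (7.383 d) has passed, so add one period: 36.914 − 16 = 20.914 days.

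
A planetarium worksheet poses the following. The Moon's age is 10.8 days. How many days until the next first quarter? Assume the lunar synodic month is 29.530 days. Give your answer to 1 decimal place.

26.1 days

First quarter occurs at elongation 90°, i.e. at age 29.530 × 90/360 = 7.383 d.
This lunation's first quarter (7.383 d) has passed, so add one period: 36.913 − 10.8 = 26.113 days.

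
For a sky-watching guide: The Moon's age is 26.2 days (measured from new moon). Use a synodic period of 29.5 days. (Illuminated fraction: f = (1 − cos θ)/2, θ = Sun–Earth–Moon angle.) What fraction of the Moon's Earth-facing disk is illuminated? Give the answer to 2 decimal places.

Elongation θ = 360° × 26.2/29.5 ≈ 319.7°.
cos 319.7° = 0.763, so f = (1 − 0.763)/2 = 0.119.

0.12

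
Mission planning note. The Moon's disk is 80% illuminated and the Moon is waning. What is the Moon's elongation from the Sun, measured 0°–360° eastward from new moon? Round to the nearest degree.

233°

From f = (1 − cos θ)/2: cos θ = 1 − 2×0.80 = -0.600; arccos → 126.9°.
A waning Moon lies in 180°–360°, so θ = 360° − 126.9° = 233.1°.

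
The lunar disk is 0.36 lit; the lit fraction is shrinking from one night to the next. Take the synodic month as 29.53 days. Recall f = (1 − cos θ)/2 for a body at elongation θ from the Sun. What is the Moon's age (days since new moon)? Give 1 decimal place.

23.5 days

cos θ = 1 − 2f = 0.280, giving a principal value of 73.7°.
A waning Moon lies in 180°–360°, so θ = 360° − 73.7° = 286.3°.
Age = 29.53 × 286.3°/360° ≈ 23.48 days.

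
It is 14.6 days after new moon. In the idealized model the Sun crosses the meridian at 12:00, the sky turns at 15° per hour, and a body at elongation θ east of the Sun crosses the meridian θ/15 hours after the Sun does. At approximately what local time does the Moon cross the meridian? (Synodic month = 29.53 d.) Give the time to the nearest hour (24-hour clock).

Phase angle: θ = 360°·(14.6 d)/(29.53 d) = 178.0°.
At 15° of sky rotation per hour, 178.0° corresponds to a 11.87 h lag.
12:00 + 11.87 h ≈ 23:52 → 00:00 to the nearest hour.

00:00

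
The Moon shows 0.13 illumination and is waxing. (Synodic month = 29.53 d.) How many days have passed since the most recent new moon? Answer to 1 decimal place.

3.5 days

Invert f = (1 − cos θ)/2 to get cos θ = 1 − 2(0.13) = 0.740, hence θ₀ = arccos 0.740 = 42.3°.
Waxing ⇒ before full, so θ = 42.3°.
That fraction of the synodic month is 42.3/360 × 29.53 d ≈ 3.47 d.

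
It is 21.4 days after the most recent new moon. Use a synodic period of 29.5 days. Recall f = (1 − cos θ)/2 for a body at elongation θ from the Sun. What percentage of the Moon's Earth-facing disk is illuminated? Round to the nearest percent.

58%

Phase angle: θ = 360°·(21.4 d)/(29.5 d) = 261.2°.
Illuminated fraction = (1 − cos 261.2°)/2 = (1 − (-0.154))/2 ≈ 0.577, so 58%.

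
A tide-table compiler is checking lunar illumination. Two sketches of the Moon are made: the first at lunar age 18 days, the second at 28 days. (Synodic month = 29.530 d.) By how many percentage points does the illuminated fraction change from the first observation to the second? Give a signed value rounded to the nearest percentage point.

First observation: θ = 360°·18/29.530 = 219.4°, so f = 0.886.
Second observation: θ = 341.3°, f = 0.026.
Δf = 0.026 − 0.886 = -0.860, i.e. -86 pp.

-86 percentage points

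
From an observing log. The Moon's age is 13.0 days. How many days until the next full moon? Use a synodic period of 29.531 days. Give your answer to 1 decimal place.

Full moon occurs at elongation 180°, i.e. at age 29.531 × 180/360 = 14.765 d.
So 1.765 days remain (14.765 − 13.0).

1.8 days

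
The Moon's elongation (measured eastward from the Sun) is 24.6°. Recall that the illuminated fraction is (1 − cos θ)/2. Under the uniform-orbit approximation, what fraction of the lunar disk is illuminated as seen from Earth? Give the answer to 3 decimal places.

0.045

f = (1 − cos 24.6°)/2 = (1 − 0.909)/2 ≈ 0.045.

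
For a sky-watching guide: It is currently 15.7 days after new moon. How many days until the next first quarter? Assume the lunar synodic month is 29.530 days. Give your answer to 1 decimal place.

21.2 days

First quarter occurs at elongation 90°, i.e. at age 29.530 × 90/360 = 7.383 d.
Already past this cycle's first quarter; the next is at 7.383 + 29.530 = 36.913 d, so 36.913 − 15.7 = 21.213 days.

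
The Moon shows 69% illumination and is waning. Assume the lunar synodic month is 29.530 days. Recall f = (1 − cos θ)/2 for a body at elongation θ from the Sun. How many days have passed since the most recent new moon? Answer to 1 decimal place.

20.3 days

cos θ = 1 − 2f = -0.380, giving a principal value of 112.3°.
A waning Moon lies in 180°–360°, so θ = 360° − 112.3° = 247.7°.
At 360°/29.530 d per day, 247.7° corresponds to 20.32 days.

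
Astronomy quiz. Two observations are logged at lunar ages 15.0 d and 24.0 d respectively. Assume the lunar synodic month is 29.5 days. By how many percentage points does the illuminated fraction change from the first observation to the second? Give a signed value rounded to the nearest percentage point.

-69 pp

θ₁ = 360° × 15.0/29.5 = 183.1°, f₁ = (1 − cos θ₁)/2 = 0.999.
θ₂ = 360° × 24.0/29.5 = 292.9°, f₂ = (1 − cos θ₂)/2 = 0.306.
Change = f₂ − f₁ = -0.694 → -69 percentage points.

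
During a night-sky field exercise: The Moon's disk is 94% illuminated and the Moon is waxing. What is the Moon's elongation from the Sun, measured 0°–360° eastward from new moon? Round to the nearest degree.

152°

Invert f = (1 − cos θ)/2 to get cos θ = 1 − 2(0.94) = -0.880, hence θ₀ = arccos -0.880 = 151.6°.
Waxing ⇒ before full, so θ = 151.6°.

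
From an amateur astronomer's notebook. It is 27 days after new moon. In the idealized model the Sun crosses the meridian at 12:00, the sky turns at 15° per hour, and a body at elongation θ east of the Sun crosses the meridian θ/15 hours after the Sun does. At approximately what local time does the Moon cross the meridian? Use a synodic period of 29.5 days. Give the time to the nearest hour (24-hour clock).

10:00

Phase angle: θ = 360°·(27 d)/(29.5 d) = 329.5°.
The Moon trails the Sun by θ/15 = 329.5/15 ≈ 21.97 hours.
12:00 + 21.97 h ≈ 09:58 → 10:00 to the nearest hour.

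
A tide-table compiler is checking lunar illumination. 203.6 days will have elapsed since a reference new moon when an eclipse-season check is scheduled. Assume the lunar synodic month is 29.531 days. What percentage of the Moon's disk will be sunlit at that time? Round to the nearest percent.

11%

Reduce mod P: 203.6 − 6×29.531 = 26.41 d into the current lunation.
The Moon has covered 26.41/29.531 of its cycle, so θ ≈ 360° × 26.41/29.531 = 322.0°.
Illuminated fraction = (1 − cos 322.0°)/2 = (1 − 0.788)/2 ≈ 0.106, so 11%.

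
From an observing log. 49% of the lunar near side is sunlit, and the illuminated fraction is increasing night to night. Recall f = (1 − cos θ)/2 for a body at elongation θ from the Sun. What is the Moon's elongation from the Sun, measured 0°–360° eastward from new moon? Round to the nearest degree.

cos θ = 1 − 2f = 0.020, giving a principal value of 88.9°.
The Moon is waxing (0°–180°), so θ = 88.9° directly.

89°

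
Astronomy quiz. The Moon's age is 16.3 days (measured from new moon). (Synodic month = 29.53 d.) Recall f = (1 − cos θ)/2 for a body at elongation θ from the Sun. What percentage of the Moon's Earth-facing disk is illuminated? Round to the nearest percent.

97%

Phase angle: θ = 360°·(16.3 d)/(29.53 d) = 198.7°.
cos 198.7° = (-0.947), so f = (1 − (-0.947))/2 = 0.974, so 97%.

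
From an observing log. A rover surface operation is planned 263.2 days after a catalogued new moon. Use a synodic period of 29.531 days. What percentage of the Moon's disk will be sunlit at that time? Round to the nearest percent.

7%

Reduce mod P: 263.2 − 8×29.531 = 26.95 d into the current lunation.
The Moon has covered 26.95/29.531 of its cycle, so θ ≈ 360° × 26.95/29.531 = 328.6°.
cos 328.6° = 0.853, so f = (1 − 0.853)/2 = 0.073, so 7%.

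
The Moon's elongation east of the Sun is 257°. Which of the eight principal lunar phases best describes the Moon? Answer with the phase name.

last quarter

257° lies in the last quarter sector of the 8-phase cycle.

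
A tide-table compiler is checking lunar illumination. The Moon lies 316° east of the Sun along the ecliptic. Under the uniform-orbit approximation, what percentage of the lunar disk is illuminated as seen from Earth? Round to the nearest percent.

14%

Half-versine of 316°: (1 − 0.719)/2 = 0.140, i.e. 14%.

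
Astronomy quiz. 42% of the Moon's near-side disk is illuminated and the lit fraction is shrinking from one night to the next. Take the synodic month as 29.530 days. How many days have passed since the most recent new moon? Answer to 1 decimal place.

22.9 days

cos θ = 1 − 2f = 0.160, giving a principal value of 80.8°.
Waning ⇒ past full, so θ = 360° − 80.8° = 279.2°.
At 360°/29.530 d per day, 279.2° corresponds to 22.90 days.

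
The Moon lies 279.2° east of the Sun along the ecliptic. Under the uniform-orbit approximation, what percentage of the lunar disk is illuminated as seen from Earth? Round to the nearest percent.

cos 279.2° = 0.160, so f = (1 − 0.160)/2 = 0.420, i.e. 42%.

42%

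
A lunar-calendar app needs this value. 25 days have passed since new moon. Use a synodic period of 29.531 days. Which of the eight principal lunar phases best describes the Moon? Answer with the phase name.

waning crescent

θ ≈ 360° × 25/29.531 = 305°, which falls in the waning crescent sector.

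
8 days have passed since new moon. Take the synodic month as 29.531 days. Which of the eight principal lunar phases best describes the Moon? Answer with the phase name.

θ ≈ 360° × 8/29.531 = 98°, which falls in the first quarter sector.

first quarter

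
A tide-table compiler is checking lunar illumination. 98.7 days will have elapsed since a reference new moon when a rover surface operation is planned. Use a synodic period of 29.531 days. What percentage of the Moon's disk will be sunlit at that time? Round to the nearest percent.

98.7/29.531 = 3.342 lunations, so 3 complete cycles and 10.11 d into the next.
The Moon has covered 10.11/29.531 of its cycle, so θ ≈ 360° × 10.11/29.531 = 123.2°.
Illuminated fraction = (1 − cos 123.2°)/2 = (1 − (-0.548))/2 ≈ 0.774, so 77%.

77%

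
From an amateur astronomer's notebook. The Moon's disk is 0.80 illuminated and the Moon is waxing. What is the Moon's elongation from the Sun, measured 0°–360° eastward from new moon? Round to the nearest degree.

Invert f = (1 − cos θ)/2 to get cos θ = 1 − 2(0.80) = -0.600, hence θ₀ = arccos -0.600 = 126.9°.
The Moon is waxing (0°–180°), so θ = 126.9° directly.

127°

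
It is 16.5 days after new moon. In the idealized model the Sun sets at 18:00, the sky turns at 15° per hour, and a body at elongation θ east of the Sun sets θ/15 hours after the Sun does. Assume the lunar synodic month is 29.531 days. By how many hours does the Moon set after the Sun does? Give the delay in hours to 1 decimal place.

Elongation θ = 360° × 16.5/29.531 ≈ 201.1°.
The Moon trails the Sun by θ/15 = 201.1/15 ≈ 13.41 hours.
So the Moon sets 13.41 h after the Sun.

13.4 h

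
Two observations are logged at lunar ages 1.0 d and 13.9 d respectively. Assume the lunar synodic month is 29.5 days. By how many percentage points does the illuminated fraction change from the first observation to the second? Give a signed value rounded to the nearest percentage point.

+98 pp

First observation: θ = 360°·1.0/29.5 = 12.2°, so f = 0.011.
Second observation: θ = 169.6°, f = 0.992.
Δf = 0.992 − 0.011 = +0.981, i.e. +98 pp.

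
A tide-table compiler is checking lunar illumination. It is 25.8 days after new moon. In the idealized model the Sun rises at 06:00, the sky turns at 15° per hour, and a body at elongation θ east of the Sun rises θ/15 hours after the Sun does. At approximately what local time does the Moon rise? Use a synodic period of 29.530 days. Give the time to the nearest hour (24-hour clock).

03:00

Phase angle: θ = 360°·(25.8 d)/(29.530 d) = 314.5°.
At 15° of sky rotation per hour, 314.5° corresponds to a 20.97 h lag.
06:00 + 20.97 h ≈ 02:58 → 03:00 to the nearest hour.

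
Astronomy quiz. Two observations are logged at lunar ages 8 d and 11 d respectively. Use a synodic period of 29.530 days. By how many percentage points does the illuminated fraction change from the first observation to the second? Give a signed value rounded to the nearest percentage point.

+28 percentage points

θ₁ = 360° × 8/29.530 = 97.5°, f₁ = (1 − cos θ₁)/2 = 0.566.
θ₂ = 360° × 11/29.530 = 134.1°, f₂ = (1 − cos θ₂)/2 = 0.848.
Change = f₂ − f₁ = +0.282 → +28 percentage points.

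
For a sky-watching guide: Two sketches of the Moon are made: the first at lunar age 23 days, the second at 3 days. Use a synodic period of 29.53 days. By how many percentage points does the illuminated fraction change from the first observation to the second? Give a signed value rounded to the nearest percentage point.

θ₁ = 360° × 23/29.53 = 280.4°, f₁ = (1 − cos θ₁)/2 = 0.410.
θ₂ = 360° × 3/29.53 = 36.6°, f₂ = (1 − cos θ₂)/2 = 0.098.
Change = f₂ − f₁ = -0.311 → -31 percentage points.

-31 percentage points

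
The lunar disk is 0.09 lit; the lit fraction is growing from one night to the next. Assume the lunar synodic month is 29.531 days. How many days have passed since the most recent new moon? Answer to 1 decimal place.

2.9 days

cos θ = 1 − 2f = 0.820, giving a principal value of 34.9°.
Waxing ⇒ before full, so θ = 34.9°.
That fraction of the synodic month is 34.9/360 × 29.531 d ≈ 2.86 d.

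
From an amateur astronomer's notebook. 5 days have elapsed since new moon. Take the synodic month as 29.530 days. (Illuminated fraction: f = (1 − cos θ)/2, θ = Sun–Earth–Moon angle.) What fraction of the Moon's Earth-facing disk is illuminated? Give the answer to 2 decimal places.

Elongation θ = 360° × 5/29.530 ≈ 61.0°.
Illuminated fraction = (1 − cos 61.0°)/2 = (1 − 0.485)/2 ≈ 0.257.

0.26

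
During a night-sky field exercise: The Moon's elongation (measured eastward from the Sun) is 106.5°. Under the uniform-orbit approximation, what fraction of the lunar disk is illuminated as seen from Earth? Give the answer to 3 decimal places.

cos 106.5° = (-0.284), so f = (1 − (-0.284))/2 = 0.642.

0.642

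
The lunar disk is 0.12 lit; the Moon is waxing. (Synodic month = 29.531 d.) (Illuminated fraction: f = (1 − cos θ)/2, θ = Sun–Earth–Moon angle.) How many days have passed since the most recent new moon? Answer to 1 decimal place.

Invert f = (1 − cos θ)/2 to get cos θ = 1 − 2(0.12) = 0.760, hence θ₀ = arccos 0.760 = 40.5°.
Before full moon the principal value applies: θ = 40.5°.
That fraction of the synodic month is 40.5/360 × 29.531 d ≈ 3.33 d.

3.3 days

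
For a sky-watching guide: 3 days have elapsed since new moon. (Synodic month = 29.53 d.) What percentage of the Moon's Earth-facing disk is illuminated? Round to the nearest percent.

Elongation θ = 360° × 3/29.53 ≈ 36.6°.
Illuminated fraction = (1 − cos 36.6°)/2 = (1 − 0.803)/2 ≈ 0.098, so 10%.

10%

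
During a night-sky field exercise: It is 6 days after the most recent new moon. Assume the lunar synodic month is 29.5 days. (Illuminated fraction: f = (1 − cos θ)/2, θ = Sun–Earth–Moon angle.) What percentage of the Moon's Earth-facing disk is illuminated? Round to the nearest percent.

Phase angle: θ = 360°·(6 d)/(29.5 d) = 73.2°.
cos 73.2° = 0.289, so f = (1 − 0.289)/2 = 0.356, so 36%.

36%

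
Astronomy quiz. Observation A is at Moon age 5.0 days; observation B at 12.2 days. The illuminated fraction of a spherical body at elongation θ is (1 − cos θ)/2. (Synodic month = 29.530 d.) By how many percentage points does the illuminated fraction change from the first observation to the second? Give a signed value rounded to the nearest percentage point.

+67 percentage points

θ₁ = 360° × 5.0/29.530 = 61.0°, f₁ = (1 − cos θ₁)/2 = 0.257.
θ₂ = 360° × 12.2/29.530 = 148.7°, f₂ = (1 − cos θ₂)/2 = 0.927.
Change = f₂ − f₁ = +0.670 → +67 percentage points.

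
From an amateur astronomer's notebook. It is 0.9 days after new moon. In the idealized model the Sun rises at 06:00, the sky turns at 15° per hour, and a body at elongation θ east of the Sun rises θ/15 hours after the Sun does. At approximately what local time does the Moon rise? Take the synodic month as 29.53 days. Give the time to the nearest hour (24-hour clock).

07:00

Phase angle: θ = 360°·(0.9 d)/(29.53 d) = 11.0°.
The Moon trails the Sun by θ/15 = 11.0/15 ≈ 0.73 hours.
06:00 + 0.73 h ≈ 06:44 → 07:00 to the nearest hour.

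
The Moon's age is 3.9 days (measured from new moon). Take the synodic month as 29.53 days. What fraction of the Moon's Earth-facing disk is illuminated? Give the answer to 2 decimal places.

Phase angle: θ = 360°·(3.9 d)/(29.53 d) = 47.5°.
Illuminated fraction = (1 − cos 47.5°)/2 = (1 − 0.675)/2 ≈ 0.162.

0.16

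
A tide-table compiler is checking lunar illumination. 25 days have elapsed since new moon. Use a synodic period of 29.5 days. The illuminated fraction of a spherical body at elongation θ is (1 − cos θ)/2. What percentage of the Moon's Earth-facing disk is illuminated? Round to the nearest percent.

21%

The Moon has covered 25/29.5 of its cycle, so θ ≈ 360° × 25/29.5 = 305.1°.
cos 305.1° = 0.575, so f = (1 − 0.575)/2 = 0.213, so 21%.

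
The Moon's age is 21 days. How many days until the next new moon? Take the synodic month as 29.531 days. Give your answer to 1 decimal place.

The next new moon completes the synodic month: 29.531 − 21 = 8.531 days.

8.5 days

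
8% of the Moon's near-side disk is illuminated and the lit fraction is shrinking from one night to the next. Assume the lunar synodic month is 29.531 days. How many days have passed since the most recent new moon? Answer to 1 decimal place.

From f = (1 − cos θ)/2: cos θ = 1 − 2×0.08 = 0.840; arccos → 32.9°.
A waning Moon lies in 180°–360°, so θ = 360° − 32.9° = 327.1°.
At 360°/29.531 d per day, 327.1° corresponds to 26.84 days.

26.8 days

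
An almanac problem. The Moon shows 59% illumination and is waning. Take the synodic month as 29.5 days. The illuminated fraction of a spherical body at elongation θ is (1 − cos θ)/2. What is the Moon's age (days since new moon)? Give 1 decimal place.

21.3 days

cos θ = 1 − 2f = -0.180, giving a principal value of 100.4°.
Waning ⇒ past full, so θ = 360° − 100.4° = 259.6°.
Age = 29.5 × 259.6°/360° ≈ 21.28 days.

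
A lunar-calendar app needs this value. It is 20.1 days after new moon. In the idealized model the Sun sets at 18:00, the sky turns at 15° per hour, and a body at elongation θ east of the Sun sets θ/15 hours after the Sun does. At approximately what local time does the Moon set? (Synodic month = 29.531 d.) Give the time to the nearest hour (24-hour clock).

Phase angle: θ = 360°·(20.1 d)/(29.531 d) = 245.0°.
At 15° of sky rotation per hour, 245.0° corresponds to a 16.34 h lag.
18:00 + 16.34 h ≈ 10:20 → 10:00 to the nearest hour.

10:00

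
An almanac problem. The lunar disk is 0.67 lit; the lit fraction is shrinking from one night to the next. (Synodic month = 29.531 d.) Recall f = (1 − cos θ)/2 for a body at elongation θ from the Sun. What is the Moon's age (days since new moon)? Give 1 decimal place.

20.5 days

cos θ = 1 − 2f = -0.340, giving a principal value of 109.9°.
Waning ⇒ past full, so θ = 360° − 109.9° = 250.1°.
Age = 29.531 × 250.1°/360° ≈ 20.52 days.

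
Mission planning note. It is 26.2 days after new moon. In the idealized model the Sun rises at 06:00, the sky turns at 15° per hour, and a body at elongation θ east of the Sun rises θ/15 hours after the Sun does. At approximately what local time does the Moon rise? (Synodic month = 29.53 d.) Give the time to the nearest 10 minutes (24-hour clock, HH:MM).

Phase angle: θ = 360°·(26.2 d)/(29.53 d) = 319.4°.
Delay after the Sun = 319.4° / (15°/h) ≈ 21.29 h.
06:00 + 21.294 h ≈ 03:18 → 03:20 to the nearest ten minutes.

03:20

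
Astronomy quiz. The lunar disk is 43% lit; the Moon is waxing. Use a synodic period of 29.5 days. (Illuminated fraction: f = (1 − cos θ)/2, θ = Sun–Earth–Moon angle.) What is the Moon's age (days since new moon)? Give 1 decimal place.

6.7 days

Invert f = (1 − cos θ)/2 to get cos θ = 1 − 2(0.43) = 0.140, hence θ₀ = arccos 0.140 = 82.0°.
Before full moon the principal value applies: θ = 82.0°.
At 360°/29.5 d per day, 82.0° corresponds to 6.72 days.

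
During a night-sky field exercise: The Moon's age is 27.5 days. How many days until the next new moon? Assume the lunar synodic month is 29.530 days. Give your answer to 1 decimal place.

2.0 days

The next new moon completes the synodic month: 29.530 − 27.5 = 2.030 days.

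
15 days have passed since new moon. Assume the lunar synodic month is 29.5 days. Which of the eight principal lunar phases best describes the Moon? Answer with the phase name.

θ ≈ 360° × 15/29.5 = 183°, which falls in the full moon sector.

full moon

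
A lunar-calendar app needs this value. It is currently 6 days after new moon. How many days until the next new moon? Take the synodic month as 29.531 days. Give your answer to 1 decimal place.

One full lunation from the last new moon is 29.531 d; remaining = 29.531 − 6 = 23.531 d.

23.5 days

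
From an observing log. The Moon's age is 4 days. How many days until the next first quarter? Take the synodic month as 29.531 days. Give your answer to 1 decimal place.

3.4 days

First quarter is 0.25 of the way through the cycle: age 0.25 × 29.531 = 7.383 d.
So 3.383 days remain (7.383 − 4).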